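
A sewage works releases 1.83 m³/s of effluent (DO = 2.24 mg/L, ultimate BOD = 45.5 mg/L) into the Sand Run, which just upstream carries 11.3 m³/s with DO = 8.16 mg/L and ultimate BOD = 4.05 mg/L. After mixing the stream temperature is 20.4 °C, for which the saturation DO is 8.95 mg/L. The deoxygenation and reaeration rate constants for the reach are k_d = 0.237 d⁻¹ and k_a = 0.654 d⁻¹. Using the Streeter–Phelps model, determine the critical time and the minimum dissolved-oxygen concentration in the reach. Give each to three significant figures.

t_c ≈ 1.62 d; minimum DO ≈ 6.52 mg/L

Mixed DO = (11.3×8.16 + 1.83×2.24)/(11.3+1.83) = 96.31/13.13 = 7.335 mg/L.
Mixed L₀ = (11.3×4.05 + 1.83×45.5)/(13.13) = 129.0/13.13 = 9.827 mg/L.
Initial deficit D₀ = C_s − DO₀ = 8.95 − 7.335 = 1.615 mg/L.
t_c = (1/0.4170) ln[(0.654/0.237)(1 − 1.615×0.4170/(0.237×9.827))] = 2.398 × ln(1.962) = 1.616 d.
D_c = (0.237/0.654) × 9.827 × e^(−0.237×1.616) = 0.3624 × 9.827 × 0.6819 = 2.428 mg/L.
Minimum DO = 8.95 − 2.428 = 6.522 mg/L.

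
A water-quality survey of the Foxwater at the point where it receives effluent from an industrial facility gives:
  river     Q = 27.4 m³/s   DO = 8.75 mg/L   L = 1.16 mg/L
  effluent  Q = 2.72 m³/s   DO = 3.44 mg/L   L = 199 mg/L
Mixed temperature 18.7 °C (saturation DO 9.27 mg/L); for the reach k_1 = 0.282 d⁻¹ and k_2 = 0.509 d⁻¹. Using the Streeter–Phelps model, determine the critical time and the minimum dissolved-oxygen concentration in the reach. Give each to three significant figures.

t_c ≈ 2.41 d; minimum DO ≈ 3.93 mg/L

Mixed DO = (27.4×8.75 + 2.72×3.44)/(27.4+2.72) = 249.1/30.12 = 8.270 mg/L.
Mixed L₀ = (27.4×1.16 + 2.72×199)/(30.12) = 573.1/30.12 = 19.03 mg/L.
Initial deficit D₀ = C_s − DO₀ = 9.27 − 8.270 = 0.9995 mg/L.
t_c = (1/0.2270) ln[(0.509/0.282)(1 − 0.9995×0.2270/(0.282×19.03))] = 4.405 × ln(1.729) = 2.411 d.
D_c = (0.282/0.509) × 19.03 × e^(−0.282×2.411) = 0.5540 × 19.03 × 0.5066 = 5.341 mg/L.
Minimum DO = 9.27 − 5.341 = 3.929 mg/L.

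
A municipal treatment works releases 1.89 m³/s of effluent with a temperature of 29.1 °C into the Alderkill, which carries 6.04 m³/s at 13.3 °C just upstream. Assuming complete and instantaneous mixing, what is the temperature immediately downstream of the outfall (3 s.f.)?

Flow-weighted mixing: C = (Q_r C_r + Q_w C_w)/(Q_r + Q_w)
= (6.04×13.3 + 1.89×29.1)/(6.04 + 1.89) = 135.3/7.930 = 17.07 °C.

17.1 °C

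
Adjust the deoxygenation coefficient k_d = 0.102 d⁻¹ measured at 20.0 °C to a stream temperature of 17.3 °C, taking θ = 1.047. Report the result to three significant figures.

k_d ≈ 0.0901 d⁻¹

k_d(T₂) = k_d(T₁) · θ^(T₂−T₁) = 0.102 × 1.047^(17.3−20.0)
= 0.102 × 1.047^-2.70 = 0.102 × 0.8834 = 0.09010 d⁻¹.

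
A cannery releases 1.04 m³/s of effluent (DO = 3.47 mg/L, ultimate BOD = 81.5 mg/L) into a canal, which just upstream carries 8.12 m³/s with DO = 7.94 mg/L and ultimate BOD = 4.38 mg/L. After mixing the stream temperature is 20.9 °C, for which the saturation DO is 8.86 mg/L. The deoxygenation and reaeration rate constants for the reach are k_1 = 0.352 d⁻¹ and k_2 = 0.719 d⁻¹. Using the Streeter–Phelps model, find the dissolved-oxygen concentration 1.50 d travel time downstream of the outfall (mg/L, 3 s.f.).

Mixed DO = (8.12×7.94 + 1.04×3.47)/(8.12+1.04) = 68.08/9.160 = 7.432 mg/L.
Mixed L₀ = (8.12×4.38 + 1.04×81.5)/(9.160) = 120.3/9.160 = 13.14 mg/L.
Initial deficit D₀ = C_s − DO₀ = 8.86 − 7.432 = 1.428 mg/L.
D(1.50) = [0.352×13.14/(0.719−0.352)](e^(−0.352×1.50) − e^(−0.719×1.50)) + 1.428 e^(−0.719×1.50)
= 12.60 × (0.5898 − 0.3401) + 1.428 × 0.3401 = 3.631 mg/L.
DO = 8.86 − 3.631 = 5.229 mg/L.

DO ≈ 5.23 mg/L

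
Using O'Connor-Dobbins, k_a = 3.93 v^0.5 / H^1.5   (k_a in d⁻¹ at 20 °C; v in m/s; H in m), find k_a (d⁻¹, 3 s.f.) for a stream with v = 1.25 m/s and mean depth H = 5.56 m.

k_a ≈ 0.335 d⁻¹

k_a = 3.93 × 1.25^0.5 / 5.56^1.5 = 3.93 × 1.118 / 13.11 = 0.3351 d⁻¹.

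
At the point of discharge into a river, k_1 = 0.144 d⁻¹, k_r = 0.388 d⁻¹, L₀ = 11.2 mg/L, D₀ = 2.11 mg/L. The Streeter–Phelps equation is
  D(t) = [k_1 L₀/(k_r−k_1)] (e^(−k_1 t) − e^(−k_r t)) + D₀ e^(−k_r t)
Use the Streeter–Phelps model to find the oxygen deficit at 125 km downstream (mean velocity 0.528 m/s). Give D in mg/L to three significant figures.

Travel time t = x/v = 125 km / (0.528 m/s) = 125000 m / 0.528 m/s = 236700 s = 2.740 d.
k_1 L₀/(k_r−k_1) = 0.144×11.2/(0.388−0.144) = 1.613/0.2440 = 6.610 mg/L.
e^(−k_1 t) = e^(−0.144×2.740) = 0.6740; e^(−k_r t) = e^(−0.388×2.740) = 0.3454.
D = 6.610 × (0.6740 − 0.3454) + 2.11 × 0.3454 = 2.172 + 0.7287 = 2.901 mg/L.

D ≈ 2.90 mg/L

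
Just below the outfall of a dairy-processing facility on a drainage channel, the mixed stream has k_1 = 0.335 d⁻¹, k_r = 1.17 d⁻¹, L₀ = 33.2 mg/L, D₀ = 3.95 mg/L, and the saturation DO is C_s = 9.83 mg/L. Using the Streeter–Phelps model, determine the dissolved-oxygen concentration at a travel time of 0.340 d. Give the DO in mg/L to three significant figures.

k_1 L₀/(k_r−k_1) = 0.335×33.2/(1.17−0.335) = 11.12/0.8350 = 13.32 mg/L.
e^(−k_1 t) = e^(−0.335×0.3400) = 0.8923; e^(−k_r t) = e^(−1.17×0.3400) = 0.6718.
D = 13.32 × (0.8923 − 0.6718) + 3.95 × 0.6718 = 2.938 + 2.654 = 5.591 mg/L.
DO = C_s − D = 9.83 − 5.591 = 4.239 mg/L.

DO ≈ 4.24 mg/L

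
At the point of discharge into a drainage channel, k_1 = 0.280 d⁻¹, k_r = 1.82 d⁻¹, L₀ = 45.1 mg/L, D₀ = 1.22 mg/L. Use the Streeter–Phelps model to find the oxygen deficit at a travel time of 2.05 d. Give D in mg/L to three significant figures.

D ≈ 4.45 mg/L

k_1 L₀/(k_r−k_1) = 0.280×45.1/(1.82−0.280) = 12.63/1.540 = 8.200 mg/L.
e^(−k_1 t) = e^(−0.280×2.050) = 0.5633; e^(−k_r t) = e^(−1.82×2.050) = 0.02397.
D = 8.200 × (0.5633 − 0.02397) + 1.22 × 0.02397 = 4.422 + 0.02924 = 4.451 mg/L.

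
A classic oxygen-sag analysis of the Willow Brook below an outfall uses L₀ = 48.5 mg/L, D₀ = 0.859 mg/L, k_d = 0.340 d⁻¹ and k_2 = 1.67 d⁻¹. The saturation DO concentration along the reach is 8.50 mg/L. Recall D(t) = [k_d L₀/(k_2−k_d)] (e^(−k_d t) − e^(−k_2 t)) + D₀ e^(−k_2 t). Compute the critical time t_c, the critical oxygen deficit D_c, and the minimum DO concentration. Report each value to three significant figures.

With k_2/k_d = 4.912 and 1 − D₀(k_2−k_d)/(k_d L₀) = 0.9307,
t_c = ln(4.912 × 0.9307) / (1.67 − 0.340) = ln(4.571) / 1.330 = 1.520/1.330 = 1.143 d.
L(t_c) = L₀ e^(−k_d t_c) = 48.5 × 0.6781 = 32.89 mg/L, and at the critical point k_2 D_c = k_d L, so D_c = (0.340/1.67) × 32.89 = 6.695 mg/L.
Minimum DO = C_s − D_c = 8.50 − 6.695 = 1.805 mg/L.

t_c ≈ 1.14 d; D_c ≈ 6.70 mg/L; min DO ≈ 1.80 mg/L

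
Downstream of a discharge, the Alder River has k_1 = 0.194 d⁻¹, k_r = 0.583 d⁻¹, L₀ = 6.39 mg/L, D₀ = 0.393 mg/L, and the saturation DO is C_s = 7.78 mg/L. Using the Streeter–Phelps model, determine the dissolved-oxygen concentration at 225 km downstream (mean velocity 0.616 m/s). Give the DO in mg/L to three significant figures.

Travel time t = x/v = 225 km / (0.616 m/s) = 225000 m / 0.616 m/s = 365300 s = 4.228 d.
k_1 L₀/(k_r−k_1) = 0.194×6.39/(0.583−0.194) = 1.240/0.3890 = 3.187 mg/L.
e^(−k_1 t) = e^(−0.194×4.228) = 0.4404; e^(−k_r t) = e^(−0.583×4.228) = 0.08504.
D = 3.187 × (0.4404 − 0.08504) + 0.393 × 0.08504 = 1.132 + 0.03342 = 1.166 mg/L.
DO = C_s − D = 7.78 − 1.166 = 6.614 mg/L.

DO ≈ 6.61 mg/L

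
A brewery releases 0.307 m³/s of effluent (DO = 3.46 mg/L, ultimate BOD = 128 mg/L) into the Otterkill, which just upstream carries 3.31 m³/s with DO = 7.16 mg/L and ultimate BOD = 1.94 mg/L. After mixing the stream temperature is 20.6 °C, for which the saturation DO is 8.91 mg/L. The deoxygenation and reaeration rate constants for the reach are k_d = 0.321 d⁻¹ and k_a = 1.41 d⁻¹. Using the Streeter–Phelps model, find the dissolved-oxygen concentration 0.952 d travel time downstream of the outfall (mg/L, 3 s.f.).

Mixed DO = (3.31×7.16 + 0.307×3.46)/(3.31+0.307) = 24.76/3.617 = 6.846 mg/L.
Mixed L₀ = (3.31×1.94 + 0.307×128)/(3.617) = 45.72/3.617 = 12.64 mg/L.
Initial deficit D₀ = C_s − DO₀ = 8.91 − 6.846 = 2.064 mg/L.
D(0.952) = [0.321×12.64/(1.41−0.321)](e^(−0.321×0.952) − e^(−1.41×0.952)) + 2.064 e^(−1.41×0.952)
= 3.726 × (0.7367 − 0.2612) + 2.064 × 0.2612 = 2.311 mg/L.
DO = 8.91 − 2.311 = 6.599 mg/L.

DO ≈ 6.60 mg/L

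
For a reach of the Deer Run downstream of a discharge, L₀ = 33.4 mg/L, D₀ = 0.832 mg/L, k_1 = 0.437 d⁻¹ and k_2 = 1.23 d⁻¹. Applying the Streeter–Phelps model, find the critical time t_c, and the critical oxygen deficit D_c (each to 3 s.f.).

t_c ≈ 1.25 d; D_c ≈ 6.88 mg/L

t_c = [1/(k_2−k_1)] ln[(k_2/k_1)(1 − D₀(k_2−k_1)/(k_1 L₀))]
= [1/(1.23−0.437)] ln[(1.23/0.437)(1 − 0.832×0.7930/(0.437×33.4))]
= (1/0.7930) ln[2.815 × 0.9548] = 1.261 × ln(2.687) = 1.261 × 0.9886 = 1.247 d.
L(t_c) = L₀ e^(−k_1 t_c) = 33.4 × 0.5800 = 19.37 mg/L, and at the critical point k_2 D_c = k_1 L, so D_c = (0.437/1.23) × 19.37 = 6.882 mg/L.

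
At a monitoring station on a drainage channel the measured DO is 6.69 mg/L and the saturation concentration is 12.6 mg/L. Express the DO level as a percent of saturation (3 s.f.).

% saturation = C/C_s × 100 = 6.69/12.6 × 100 = 53.1 %.

53.1 % saturation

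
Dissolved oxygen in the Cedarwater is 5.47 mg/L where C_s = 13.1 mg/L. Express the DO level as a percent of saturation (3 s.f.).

% saturation = C/C_s × 100 = 5.47/13.1 × 100 = 41.8 %.

41.8 % saturation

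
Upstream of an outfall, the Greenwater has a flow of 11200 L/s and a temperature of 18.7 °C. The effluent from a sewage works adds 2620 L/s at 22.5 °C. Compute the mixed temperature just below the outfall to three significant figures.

19.4 °C

Flow-weighted mixing: C = (Q_r C_r + Q_w C_w)/(Q_r + Q_w)
= (11200×18.7 + 2620×22.5)/(11200 + 2620) = 268400/13820 = 19.42 °C.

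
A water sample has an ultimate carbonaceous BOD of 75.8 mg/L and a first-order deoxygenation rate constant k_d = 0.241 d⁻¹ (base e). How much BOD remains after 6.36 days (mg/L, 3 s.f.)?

L_t = L₀ e^(−k_d t) = 75.8 × e^(−0.241×6.36) = 75.8 × 0.2159 = 16.37 mg/L.

L ≈ 16.4 mg/L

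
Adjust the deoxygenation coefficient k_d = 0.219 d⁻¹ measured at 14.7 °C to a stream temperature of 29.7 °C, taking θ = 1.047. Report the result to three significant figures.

k_d(T₂) = k_d(T₁) · θ^(T₂−T₁) = 0.219 × 1.047^(29.7−14.7)
= 0.219 × 1.047^15.0 = 0.219 × 1.992 = 0.4362 d⁻¹.

k_d ≈ 0.436 d⁻¹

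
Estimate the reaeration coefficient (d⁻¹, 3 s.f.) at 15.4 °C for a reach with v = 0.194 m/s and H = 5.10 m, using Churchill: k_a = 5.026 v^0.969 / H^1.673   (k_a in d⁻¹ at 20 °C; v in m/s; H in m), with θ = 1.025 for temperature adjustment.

k_a ≈ 0.0600 d⁻¹

k_a(20) = 5.026 × 0.194^0.969 / 5.10^1.673 = 5.026 × 0.2041 / 15.27 = 0.06720 d⁻¹.
k_a(15.4) = 0.06720 × 1.025^(15.4−20) = 0.06720 × 0.8926 = 0.05998 d⁻¹.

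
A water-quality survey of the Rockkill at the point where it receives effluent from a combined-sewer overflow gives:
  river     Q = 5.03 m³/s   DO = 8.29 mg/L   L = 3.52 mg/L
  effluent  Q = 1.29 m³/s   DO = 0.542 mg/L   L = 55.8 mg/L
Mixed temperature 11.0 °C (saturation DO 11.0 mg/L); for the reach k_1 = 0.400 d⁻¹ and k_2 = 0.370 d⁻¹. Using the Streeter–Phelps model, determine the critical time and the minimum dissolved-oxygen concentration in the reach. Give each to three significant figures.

t_c ≈ 1.85 d; minimum DO ≈ 3.68 mg/L

Mixed DO = (5.03×8.29 + 1.29×0.542)/(5.03+1.29) = 42.40/6.320 = 6.709 mg/L.
Mixed L₀ = (5.03×3.52 + 1.29×55.8)/(6.320) = 89.69/6.320 = 14.19 mg/L.
Initial deficit D₀ = C_s − DO₀ = 11.0 − 6.709 = 4.291 mg/L.
t_c = (1/-0.03000) ln[(0.370/0.400)(1 − 4.291×-0.03000/(0.400×14.19))] = -33.33 × ln(0.9460) = 1.851 d.
D_c = (0.400/0.370) × 14.19 × e^(−0.400×1.851) = 1.081 × 14.19 × 0.4769 = 7.316 mg/L.
Minimum DO = 11.0 − 7.316 = 3.684 mg/L.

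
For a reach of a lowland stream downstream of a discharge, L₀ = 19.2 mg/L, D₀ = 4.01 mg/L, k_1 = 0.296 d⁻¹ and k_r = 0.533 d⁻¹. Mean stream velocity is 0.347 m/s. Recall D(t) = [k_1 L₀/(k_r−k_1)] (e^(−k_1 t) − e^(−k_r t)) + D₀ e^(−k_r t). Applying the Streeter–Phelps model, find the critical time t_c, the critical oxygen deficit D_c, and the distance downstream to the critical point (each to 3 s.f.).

With k_r/k_1 = 1.801 and 1 − D₀(k_r−k_1)/(k_1 L₀) = 0.8328,
t_c = ln(1.801 × 0.8328) / (0.533 − 0.296) = ln(1.500) / 0.2370 = 0.4052/0.2370 = 1.710 d.
D_c = (k_1/k_r) L₀ e^(−k_1 t_c) = (0.296/0.533) × 19.2 × e^(−0.296×1.710) = 0.5553 × 19.2 × 0.6029 = 6.428 mg/L.
x_c = v t_c = 0.347 m/s × 1.710 d × 86400 s/d = 51250 m ≈ 51.3 km.

t_c ≈ 1.71 d; D_c ≈ 6.43 mg/L; x_c ≈ 51.3 km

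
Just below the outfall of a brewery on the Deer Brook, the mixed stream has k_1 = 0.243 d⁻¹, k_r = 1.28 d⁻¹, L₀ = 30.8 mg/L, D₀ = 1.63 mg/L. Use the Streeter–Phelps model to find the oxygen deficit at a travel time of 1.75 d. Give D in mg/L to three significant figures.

k_1 L₀/(k_r−k_1) = 0.243×30.8/(1.28−0.243) = 7.484/1.037 = 7.217 mg/L.
e^(−k_1 t) = e^(−0.243×1.750) = 0.6536; e^(−k_r t) = e^(−1.28×1.750) = 0.1065.
D = 7.217 × (0.6536 − 0.1065) + 1.63 × 0.1065 = 3.949 + 0.1735 = 4.122 mg/L.

D ≈ 4.12 mg/L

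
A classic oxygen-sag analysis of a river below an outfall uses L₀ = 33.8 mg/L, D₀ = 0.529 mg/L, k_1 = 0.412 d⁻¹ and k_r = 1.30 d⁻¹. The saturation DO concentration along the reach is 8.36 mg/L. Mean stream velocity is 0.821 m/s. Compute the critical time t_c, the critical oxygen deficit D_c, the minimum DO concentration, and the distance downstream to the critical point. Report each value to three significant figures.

With k_r/k_1 = 3.155 and 1 − D₀(k_r−k_1)/(k_1 L₀) = 0.9663,
t_c = ln(3.155 × 0.9663) / (1.30 − 0.412) = ln(3.049) / 0.8880 = 1.115/0.8880 = 1.255 d.
L(t_c) = L₀ e^(−k_1 t_c) = 33.8 × 0.5962 = 20.15 mg/L, and at the critical point k_r D_c = k_1 L, so D_c = (0.412/1.30) × 20.15 = 6.386 mg/L.
Minimum DO = C_s − D_c = 8.36 − 6.386 = 1.974 mg/L.
x_c = v t_c = 0.821 m/s × 1.255 d × 86400 s/d = 89050 m ≈ 89.0 km.

t_c ≈ 1.26 d; D_c ≈ 6.39 mg/L; min DO ≈ 1.97 mg/L; x_c ≈ 89.0 km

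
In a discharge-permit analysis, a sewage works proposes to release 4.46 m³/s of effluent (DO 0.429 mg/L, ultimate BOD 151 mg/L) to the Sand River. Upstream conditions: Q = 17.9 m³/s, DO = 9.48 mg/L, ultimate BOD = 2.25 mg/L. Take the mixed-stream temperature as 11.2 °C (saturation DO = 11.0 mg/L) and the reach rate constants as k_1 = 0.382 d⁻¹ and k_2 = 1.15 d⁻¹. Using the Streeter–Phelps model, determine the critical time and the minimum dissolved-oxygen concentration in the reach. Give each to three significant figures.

t_c ≈ 1.13 d; minimum DO ≈ 4.11 mg/L

Mixed DO = (17.9×9.48 + 4.46×0.429)/(17.9+4.46) = 171.6/22.36 = 7.675 mg/L.
Mixed L₀ = (17.9×2.25 + 4.46×151)/(22.36) = 713.7/22.36 = 31.92 mg/L.
Initial deficit D₀ = C_s − DO₀ = 11.0 − 7.675 = 3.325 mg/L.
t_c = (1/0.7680) ln[(1.15/0.382)(1 − 3.325×0.7680/(0.382×31.92))] = 1.302 × ln(2.380) = 1.129 d.
D_c = (0.382/1.15) × 31.92 × e^(−0.382×1.129) = 0.3322 × 31.92 × 0.6497 = 6.889 mg/L.
Minimum DO = 11.0 − 6.889 = 4.111 mg/L.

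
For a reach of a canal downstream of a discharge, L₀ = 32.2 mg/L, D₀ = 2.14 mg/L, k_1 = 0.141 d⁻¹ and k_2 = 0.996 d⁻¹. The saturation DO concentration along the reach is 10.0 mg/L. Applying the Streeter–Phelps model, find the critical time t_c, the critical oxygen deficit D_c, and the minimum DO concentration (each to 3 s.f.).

t_c ≈ 1.68 d; D_c ≈ 3.60 mg/L; min DO ≈ 6.40 mg/L

With k_2/k_1 = 7.064 and 1 − D₀(k_2−k_1)/(k_1 L₀) = 0.5970,
t_c = ln(7.064 × 0.5970) / (0.996 − 0.141) = ln(4.217) / 0.8550 = 1.439/0.8550 = 1.683 d.
D_c = (k_1/k_2) L₀ e^(−k_1 t_c) = (0.141/0.996) × 32.2 × e^(−0.141×1.683) = 0.1416 × 32.2 × 0.7887 = 3.595 mg/L.
Minimum DO = C_s − D_c = 10.0 − 3.595 = 6.405 mg/L.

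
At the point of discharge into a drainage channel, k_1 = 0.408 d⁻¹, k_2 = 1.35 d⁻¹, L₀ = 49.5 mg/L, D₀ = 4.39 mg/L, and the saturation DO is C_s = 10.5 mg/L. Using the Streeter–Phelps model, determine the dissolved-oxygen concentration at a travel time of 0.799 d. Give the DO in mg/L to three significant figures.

DO ≈ 0.822 mg/L

k_1 L₀/(k_2−k_1) = 0.408×49.5/(1.35−0.408) = 20.20/0.9420 = 21.44 mg/L.
e^(−k_1 t) = e^(−0.408×0.7990) = 0.7218; e^(−k_2 t) = e^(−1.35×0.7990) = 0.3401.
D = 21.44 × (0.7218 − 0.3401) + 4.39 × 0.3401 = 8.185 + 1.493 = 9.678 mg/L.
DO = C_s − D = 10.5 − 9.678 = 0.8225 mg/L.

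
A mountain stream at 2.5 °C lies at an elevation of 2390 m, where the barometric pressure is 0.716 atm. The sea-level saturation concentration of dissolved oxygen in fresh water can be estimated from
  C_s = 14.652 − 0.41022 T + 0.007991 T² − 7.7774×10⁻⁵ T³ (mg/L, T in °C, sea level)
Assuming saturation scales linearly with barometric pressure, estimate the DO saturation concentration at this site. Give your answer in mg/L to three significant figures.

C_s ≈ 9.79 mg/L

At sea level: C_s = 14.652 − 0.41022×2.5 + 0.007991×2.5² − 7.7774×10⁻⁵×2.5³ = 13.68 mg/L.
Pressure correction: C_s' = 13.68 × 0.716 = 9.791 mg/L.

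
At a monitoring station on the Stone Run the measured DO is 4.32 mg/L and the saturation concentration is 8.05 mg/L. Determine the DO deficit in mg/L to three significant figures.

D ≈ 3.73 mg/L

D = C_s − C = 8.05 − 4.32 = 3.73 mg/L.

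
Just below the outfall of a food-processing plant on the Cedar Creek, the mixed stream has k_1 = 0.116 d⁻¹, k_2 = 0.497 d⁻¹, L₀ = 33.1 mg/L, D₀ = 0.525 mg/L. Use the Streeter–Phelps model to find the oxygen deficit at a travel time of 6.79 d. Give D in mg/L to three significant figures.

D ≈ 4.26 mg/L

k_1 L₀/(k_2−k_1) = 0.116×33.1/(0.497−0.116) = 3.840/0.3810 = 10.08 mg/L.
e^(−k_1 t) = e^(−0.116×6.790) = 0.4549; e^(−k_2 t) = e^(−0.497×6.790) = 0.03423.
D = 10.08 × (0.4549 − 0.03423) + 0.525 × 0.03423 = 4.240 + 0.01797 = 4.258 mg/L.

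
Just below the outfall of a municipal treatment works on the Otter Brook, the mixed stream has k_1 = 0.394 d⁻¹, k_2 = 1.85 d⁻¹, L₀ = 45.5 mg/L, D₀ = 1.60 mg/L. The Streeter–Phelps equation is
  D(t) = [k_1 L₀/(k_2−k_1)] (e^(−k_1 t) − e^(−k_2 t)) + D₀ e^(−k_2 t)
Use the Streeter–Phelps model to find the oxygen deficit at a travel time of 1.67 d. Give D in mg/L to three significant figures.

k_1 L₀/(k_2−k_1) = 0.394×45.5/(1.85−0.394) = 17.93/1.456 = 12.31 mg/L.
e^(−k_1 t) = e^(−0.394×1.670) = 0.5179; e^(−k_2 t) = e^(−1.85×1.670) = 0.04552.
D = 12.31 × (0.5179 − 0.04552) + 1.60 × 0.04552 = 5.816 + 0.07284 = 5.889 mg/L.

D ≈ 5.89 mg/L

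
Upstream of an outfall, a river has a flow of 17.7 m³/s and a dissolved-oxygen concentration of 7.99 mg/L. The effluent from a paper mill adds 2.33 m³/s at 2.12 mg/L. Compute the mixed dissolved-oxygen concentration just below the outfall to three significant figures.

7.31 mg/L

Flow-weighted mixing: C = (Q_r C_r + Q_w C_w)/(Q_r + Q_w)
= (17.7×7.99 + 2.33×2.12)/(17.7 + 2.33) = 146.4/20.03 = 7.307 mg/L.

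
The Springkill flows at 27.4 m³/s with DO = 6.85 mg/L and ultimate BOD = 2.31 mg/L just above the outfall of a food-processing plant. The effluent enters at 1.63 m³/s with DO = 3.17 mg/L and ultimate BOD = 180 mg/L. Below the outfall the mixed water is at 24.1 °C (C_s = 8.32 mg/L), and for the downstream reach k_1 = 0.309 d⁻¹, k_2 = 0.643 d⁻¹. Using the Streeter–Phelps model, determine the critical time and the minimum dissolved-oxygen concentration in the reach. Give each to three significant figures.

t_c ≈ 1.72 d; minimum DO ≈ 4.85 mg/L

Mixed DO = (27.4×6.85 + 1.63×3.17)/(27.4+1.63) = 192.9/29.03 = 6.643 mg/L.
Mixed L₀ = (27.4×2.31 + 1.63×180)/(29.03) = 356.7/29.03 = 12.29 mg/L.
Initial deficit D₀ = C_s − DO₀ = 8.32 − 6.643 = 1.677 mg/L.
t_c = (1/0.3340) ln[(0.643/0.309)(1 − 1.677×0.3340/(0.309×12.29))] = 2.994 × ln(1.774) = 1.716 d.
D_c = (0.309/0.643) × 12.29 × e^(−0.309×1.716) = 0.4806 × 12.29 × 0.5884 = 3.474 mg/L.
Minimum DO = 8.32 − 3.474 = 4.846 mg/L.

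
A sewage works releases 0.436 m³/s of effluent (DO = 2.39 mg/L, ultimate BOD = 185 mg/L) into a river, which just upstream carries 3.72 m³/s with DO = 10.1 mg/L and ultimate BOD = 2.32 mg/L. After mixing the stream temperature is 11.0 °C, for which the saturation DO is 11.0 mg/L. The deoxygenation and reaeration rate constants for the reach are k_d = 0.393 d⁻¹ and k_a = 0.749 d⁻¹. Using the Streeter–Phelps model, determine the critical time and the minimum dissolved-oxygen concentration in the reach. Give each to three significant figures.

Mixed DO = (3.72×10.1 + 0.436×2.39)/(3.72+0.436) = 38.61/4.156 = 9.291 mg/L.
Mixed L₀ = (3.72×2.32 + 0.436×185)/(4.156) = 89.29/4.156 = 21.48 mg/L.
Initial deficit D₀ = C_s − DO₀ = 11.0 − 9.291 = 1.709 mg/L.
t_c = (1/0.3560) ln[(0.749/0.393)(1 − 1.709×0.3560/(0.393×21.48))] = 2.809 × ln(1.769) = 1.602 d.
D_c = (0.393/0.749) × 21.48 × e^(−0.393×1.602) = 0.5247 × 21.48 × 0.5329 = 6.007 mg/L.
Minimum DO = 11.0 − 6.007 = 4.993 mg/L.

t_c ≈ 1.60 d; minimum DO ≈ 4.99 mg/L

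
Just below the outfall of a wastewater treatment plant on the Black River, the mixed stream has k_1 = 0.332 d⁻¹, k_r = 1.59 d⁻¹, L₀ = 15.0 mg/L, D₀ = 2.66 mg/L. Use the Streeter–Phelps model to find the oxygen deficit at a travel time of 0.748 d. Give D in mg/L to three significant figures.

k_1 L₀/(k_r−k_1) = 0.332×15.0/(1.59−0.332) = 4.980/1.258 = 3.959 mg/L.
e^(−k_1 t) = e^(−0.332×0.7480) = 0.7801; e^(−k_r t) = e^(−1.59×0.7480) = 0.3044.
D = 3.959 × (0.7801 − 0.3044) + 2.66 × 0.3044 = 1.883 + 0.8098 = 2.693 mg/L.

D ≈ 2.69 mg/L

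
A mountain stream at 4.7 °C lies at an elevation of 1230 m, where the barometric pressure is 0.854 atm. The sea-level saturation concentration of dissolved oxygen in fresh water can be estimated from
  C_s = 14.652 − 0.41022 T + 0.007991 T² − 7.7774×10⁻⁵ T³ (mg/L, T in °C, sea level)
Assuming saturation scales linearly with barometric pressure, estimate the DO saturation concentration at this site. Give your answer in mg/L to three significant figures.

At sea level: C_s = 14.652 − 0.41022×4.7 + 0.007991×4.7² − 7.7774×10⁻⁵×4.7³ = 12.89 mg/L.
Pressure correction: C_s' = 12.89 × 0.854 = 11.01 mg/L.

C_s ≈ 11.0 mg/L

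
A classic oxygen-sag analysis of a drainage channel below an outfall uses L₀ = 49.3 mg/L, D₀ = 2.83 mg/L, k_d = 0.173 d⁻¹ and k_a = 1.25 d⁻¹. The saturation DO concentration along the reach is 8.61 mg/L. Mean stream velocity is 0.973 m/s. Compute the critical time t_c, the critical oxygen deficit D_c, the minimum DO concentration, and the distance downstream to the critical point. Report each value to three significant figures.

With k_a/k_d = 7.225 and 1 − D₀(k_a−k_d)/(k_d L₀) = 0.6426,
t_c = ln(7.225 × 0.6426) / (1.25 − 0.173) = ln(4.643) / 1.077 = 1.535/1.077 = 1.426 d.
D_c = (k_d/k_a) L₀ e^(−k_d t_c) = (0.173/1.25) × 49.3 × e^(−0.173×1.426) = 0.1384 × 49.3 × 0.7814 = 5.332 mg/L.
Minimum DO = C_s − D_c = 8.61 − 5.332 = 3.278 mg/L.
x_c = v t_c = 0.973 m/s × 1.426 d × 86400 s/d = 119900 m ≈ 120 km.

t_c ≈ 1.43 d; D_c ≈ 5.33 mg/L; min DO ≈ 3.28 mg/L; x_c ≈ 120 km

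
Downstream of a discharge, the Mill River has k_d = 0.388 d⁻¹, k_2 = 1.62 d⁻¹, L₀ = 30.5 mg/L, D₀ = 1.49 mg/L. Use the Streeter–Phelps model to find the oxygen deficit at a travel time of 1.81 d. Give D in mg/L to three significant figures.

k_d L₀/(k_2−k_d) = 0.388×30.5/(1.62−0.388) = 11.83/1.232 = 9.606 mg/L.
e^(−k_d t) = e^(−0.388×1.810) = 0.4955; e^(−k_2 t) = e^(−1.62×1.810) = 0.05328.
D = 9.606 × (0.4955 − 0.05328) + 1.49 × 0.05328 = 4.247 + 0.07939 = 4.327 mg/L.

D ≈ 4.33 mg/L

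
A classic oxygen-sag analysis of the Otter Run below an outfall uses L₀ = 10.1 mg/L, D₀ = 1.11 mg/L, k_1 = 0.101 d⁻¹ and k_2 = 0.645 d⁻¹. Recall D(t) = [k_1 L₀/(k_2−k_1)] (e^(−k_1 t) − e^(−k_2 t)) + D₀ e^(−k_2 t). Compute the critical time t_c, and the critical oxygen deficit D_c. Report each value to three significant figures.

t_c ≈ 1.76 d; D_c ≈ 1.32 mg/L

t_c = [1/(k_2−k_1)] ln[(k_2/k_1)(1 − D₀(k_2−k_1)/(k_1 L₀))]
= [1/(0.645−0.101)] ln[(0.645/0.101)(1 − 1.11×0.5440/(0.101×10.1))]
= (1/0.5440) ln[6.386 × 0.4081] = 1.838 × ln(2.606) = 1.838 × 0.9578 = 1.761 d.
D_c = (k_1/k_2) L₀ e^(−k_1 t_c) = (0.101/0.645) × 10.1 × e^(−0.101×1.761) = 0.1566 × 10.1 × 0.8371 = 1.324 mg/L.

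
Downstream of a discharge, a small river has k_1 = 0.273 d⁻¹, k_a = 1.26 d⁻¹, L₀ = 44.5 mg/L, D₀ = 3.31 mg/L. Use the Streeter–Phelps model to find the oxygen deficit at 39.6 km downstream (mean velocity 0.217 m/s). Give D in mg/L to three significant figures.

Travel time t = x/v = 39.6 km / (0.217 m/s) = 39600 m / 0.217 m/s = 182500 s = 2.112 d.
k_1 L₀/(k_a−k_1) = 0.273×44.5/(1.26−0.273) = 12.15/0.9870 = 12.31 mg/L.
e^(−k_1 t) = e^(−0.273×2.112) = 0.5618; e^(−k_a t) = e^(−1.26×2.112) = 0.06986.
D = 12.31 × (0.5618 − 0.06986) + 3.31 × 0.06986 = 6.055 + 0.2312 = 6.286 mg/L.

D ≈ 6.29 mg/L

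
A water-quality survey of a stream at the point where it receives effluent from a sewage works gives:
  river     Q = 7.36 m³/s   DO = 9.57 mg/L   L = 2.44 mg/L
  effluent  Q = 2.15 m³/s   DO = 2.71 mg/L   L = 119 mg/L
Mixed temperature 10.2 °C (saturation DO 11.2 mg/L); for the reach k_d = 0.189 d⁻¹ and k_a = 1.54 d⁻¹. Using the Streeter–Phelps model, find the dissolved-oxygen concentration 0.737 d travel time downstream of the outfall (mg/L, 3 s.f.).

Mixed DO = (7.36×9.57 + 2.15×2.71)/(7.36+2.15) = 76.26/9.510 = 8.019 mg/L.
Mixed L₀ = (7.36×2.44 + 2.15×119)/(9.510) = 273.8/9.510 = 28.79 mg/L.
Initial deficit D₀ = C_s − DO₀ = 11.2 − 8.019 = 3.181 mg/L.
D(0.737) = [0.189×28.79/(1.54−0.189)](e^(−0.189×0.737) − e^(−1.54×0.737)) + 3.181 e^(−1.54×0.737)
= 4.028 × (0.8700 − 0.3214) + 3.181 × 0.3214 = 3.232 mg/L.
DO = 11.2 − 3.232 = 7.968 mg/L.

DO ≈ 7.97 mg/L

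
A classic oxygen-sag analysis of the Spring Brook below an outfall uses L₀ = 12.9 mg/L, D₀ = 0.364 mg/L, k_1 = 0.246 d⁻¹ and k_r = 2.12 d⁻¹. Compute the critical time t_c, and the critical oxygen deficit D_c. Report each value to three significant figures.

t_c ≈ 1.02 d; D_c ≈ 1.16 mg/L

t_c = [1/(k_r−k_1)] ln[(k_r/k_1)(1 − D₀(k_r−k_1)/(k_1 L₀))]
= [1/(2.12−0.246)] ln[(2.12/0.246)(1 − 0.364×1.874/(0.246×12.9))]
= (1/1.874) ln[8.618 × 0.7850] = 0.5336 × ln(6.765) = 0.5336 × 1.912 = 1.020 d.
D_c = (k_1/k_r) L₀ e^(−k_1 t_c) = (0.246/2.12) × 12.9 × e^(−0.246×1.020) = 0.1160 × 12.9 × 0.7780 = 1.165 mg/L.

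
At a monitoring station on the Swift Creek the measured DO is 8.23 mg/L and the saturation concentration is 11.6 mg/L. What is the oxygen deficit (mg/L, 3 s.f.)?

D ≈ 3.37 mg/L

D = C_s − C = 11.6 − 8.23 = 3.37 mg/L.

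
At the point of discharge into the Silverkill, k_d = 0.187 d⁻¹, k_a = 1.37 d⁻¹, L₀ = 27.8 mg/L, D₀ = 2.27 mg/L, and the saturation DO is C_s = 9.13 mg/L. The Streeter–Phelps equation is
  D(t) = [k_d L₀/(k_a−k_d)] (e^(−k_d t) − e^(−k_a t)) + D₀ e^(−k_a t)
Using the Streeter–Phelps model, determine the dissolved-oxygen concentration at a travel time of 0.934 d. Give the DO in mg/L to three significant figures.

k_d L₀/(k_a−k_d) = 0.187×27.8/(1.37−0.187) = 5.199/1.183 = 4.394 mg/L.
e^(−k_d t) = e^(−0.187×0.9340) = 0.8397; e^(−k_a t) = e^(−1.37×0.9340) = 0.2782.
D = 4.394 × (0.8397 − 0.2782) + 2.27 × 0.2782 = 2.468 + 0.6314 = 3.099 mg/L.
DO = C_s − D = 9.13 − 3.099 = 6.031 mg/L.

DO ≈ 6.03 mg/L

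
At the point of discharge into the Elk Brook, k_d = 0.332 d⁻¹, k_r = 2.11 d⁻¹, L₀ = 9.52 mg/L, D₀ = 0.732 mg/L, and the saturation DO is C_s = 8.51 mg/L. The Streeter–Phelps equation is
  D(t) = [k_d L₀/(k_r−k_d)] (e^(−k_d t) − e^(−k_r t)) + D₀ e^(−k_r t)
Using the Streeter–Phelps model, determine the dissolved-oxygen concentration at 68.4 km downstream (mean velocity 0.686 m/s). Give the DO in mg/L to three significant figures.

Travel time t = x/v = 68.4 km / (0.686 m/s) = 68400 m / 0.686 m/s = 99710 s = 1.154 d.
k_d L₀/(k_r−k_d) = 0.332×9.52/(2.11−0.332) = 3.161/1.778 = 1.778 mg/L.
e^(−k_d t) = e^(−0.332×1.154) = 0.6817; e^(−k_r t) = e^(−2.11×1.154) = 0.08760.
D = 1.778 × (0.6817 − 0.08760) + 0.732 × 0.08760 = 1.056 + 0.06412 = 1.120 mg/L.
DO = C_s − D = 8.51 − 1.120 = 7.390 mg/L.

DO ≈ 7.39 mg/L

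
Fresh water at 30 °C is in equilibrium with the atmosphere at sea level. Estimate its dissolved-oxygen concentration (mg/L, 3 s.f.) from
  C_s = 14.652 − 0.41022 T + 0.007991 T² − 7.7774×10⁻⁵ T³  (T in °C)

C_s = 14.652 − 0.41022×30 + 0.007991×30² − 7.7774×10⁻⁵×30³ = 7.437 mg/L.

C_s ≈ 7.44 mg/L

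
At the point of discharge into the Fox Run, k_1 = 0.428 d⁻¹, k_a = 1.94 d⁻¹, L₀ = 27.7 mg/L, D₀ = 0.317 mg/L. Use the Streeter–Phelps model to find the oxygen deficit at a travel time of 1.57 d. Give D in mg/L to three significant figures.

k_1 L₀/(k_a−k_1) = 0.428×27.7/(1.94−0.428) = 11.86/1.512 = 7.841 mg/L.
e^(−k_1 t) = e^(−0.428×1.570) = 0.5107; e^(−k_a t) = e^(−1.94×1.570) = 0.04756.
D = 7.841 × (0.5107 − 0.04756) + 0.317 × 0.04756 = 3.632 + 0.01508 = 3.647 mg/L.

D ≈ 3.65 mg/L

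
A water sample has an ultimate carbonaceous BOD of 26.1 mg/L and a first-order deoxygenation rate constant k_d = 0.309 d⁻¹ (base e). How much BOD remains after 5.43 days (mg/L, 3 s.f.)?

L_t = L₀ e^(−k_d t) = 26.1 × e^(−0.309×5.43) = 26.1 × 0.1868 = 4.875 mg/L.

L ≈ 4.87 mg/L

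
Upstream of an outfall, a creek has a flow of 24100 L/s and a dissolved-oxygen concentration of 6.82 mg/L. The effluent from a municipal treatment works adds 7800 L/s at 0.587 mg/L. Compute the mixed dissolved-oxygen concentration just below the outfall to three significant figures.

5.30 mg/L

Flow-weighted mixing: C = (Q_r C_r + Q_w C_w)/(Q_r + Q_w)
= (24100×6.82 + 7800×0.587)/(24100 + 7800) = 168900/31900 = 5.296 mg/L.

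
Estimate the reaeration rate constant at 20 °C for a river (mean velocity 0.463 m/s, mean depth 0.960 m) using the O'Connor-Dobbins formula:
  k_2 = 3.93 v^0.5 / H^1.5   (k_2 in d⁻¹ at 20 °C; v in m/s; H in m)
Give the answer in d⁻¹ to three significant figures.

k_2 = 3.93 × 0.463^0.5 / 0.960^1.5 = 3.93 × 0.6804 / 0.9406 = 2.843 d⁻¹.

k_2 ≈ 2.84 d⁻¹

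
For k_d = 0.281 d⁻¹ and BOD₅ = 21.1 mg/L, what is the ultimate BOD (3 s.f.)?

L₀ ≈ 28.0 mg/L

BOD₅ = L₀(1 − e^(−5k_d)) ⇒ L₀ = BOD₅ / (1 − e^(−5×0.281))
= 21.1 / (1 − 0.2454) = 21.1 / 0.7546 = 27.96 mg/L.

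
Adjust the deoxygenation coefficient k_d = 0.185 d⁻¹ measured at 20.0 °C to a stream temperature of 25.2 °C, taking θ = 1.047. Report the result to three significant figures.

k_d(T₂) = k_d(T₁) · θ^(T₂−T₁) = 0.185 × 1.047^(25.2−20.0)
= 0.185 × 1.047^5.20 = 0.185 × 1.270 = 0.2349 d⁻¹.

k_d ≈ 0.235 d⁻¹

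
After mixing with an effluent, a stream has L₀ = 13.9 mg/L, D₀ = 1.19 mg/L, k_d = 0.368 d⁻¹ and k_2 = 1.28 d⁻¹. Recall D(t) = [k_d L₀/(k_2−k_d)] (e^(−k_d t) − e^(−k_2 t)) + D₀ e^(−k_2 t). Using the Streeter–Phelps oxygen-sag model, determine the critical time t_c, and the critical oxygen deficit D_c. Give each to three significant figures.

With k_2/k_d = 3.478 and 1 − D₀(k_2−k_d)/(k_d L₀) = 0.7878,
t_c = ln(3.478 × 0.7878) / (1.28 − 0.368) = ln(2.740) / 0.9120 = 1.008/0.9120 = 1.105 d.
D_c = (k_d/k_2) L₀ e^(−k_d t_c) = (0.368/1.28) × 13.9 × e^(−0.368×1.105) = 0.2875 × 13.9 × 0.6658 = 2.661 mg/L.

t_c ≈ 1.11 d; D_c ≈ 2.66 mg/L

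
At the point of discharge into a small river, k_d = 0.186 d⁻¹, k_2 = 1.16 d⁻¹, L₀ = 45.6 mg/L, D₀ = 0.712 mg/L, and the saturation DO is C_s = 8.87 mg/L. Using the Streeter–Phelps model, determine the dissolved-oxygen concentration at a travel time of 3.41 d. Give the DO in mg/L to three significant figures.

k_d L₀/(k_2−k_d) = 0.186×45.6/(1.16−0.186) = 8.482/0.9740 = 8.708 mg/L.
e^(−k_d t) = e^(−0.186×3.410) = 0.5303; e^(−k_2 t) = e^(−1.16×3.410) = 0.01915.
D = 8.708 × (0.5303 − 0.01915) + 0.712 × 0.01915 = 4.451 + 0.01363 = 4.465 mg/L.
DO = C_s − D = 8.87 − 4.465 = 4.405 mg/L.

DO ≈ 4.41 mg/L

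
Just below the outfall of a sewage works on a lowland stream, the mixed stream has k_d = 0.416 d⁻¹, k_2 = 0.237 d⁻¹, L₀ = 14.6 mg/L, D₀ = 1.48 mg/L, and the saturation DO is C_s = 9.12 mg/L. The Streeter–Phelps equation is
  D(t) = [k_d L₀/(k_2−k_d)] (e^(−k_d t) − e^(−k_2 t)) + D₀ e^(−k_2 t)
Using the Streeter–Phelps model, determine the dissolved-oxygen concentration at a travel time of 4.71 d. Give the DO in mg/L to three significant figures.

k_d L₀/(k_2−k_d) = 0.416×14.6/(0.237−0.416) = 6.074/-0.1790 = -33.93 mg/L.
e^(−k_d t) = e^(−0.416×4.710) = 0.1409; e^(−k_2 t) = e^(−0.237×4.710) = 0.3275.
D = -33.93 × (0.1409 − 0.3275) + 1.48 × 0.3275 = 6.330 + 0.4847 = 6.814 mg/L.
DO = C_s − D = 9.12 − 6.814 = 2.306 mg/L.

DO ≈ 2.31 mg/L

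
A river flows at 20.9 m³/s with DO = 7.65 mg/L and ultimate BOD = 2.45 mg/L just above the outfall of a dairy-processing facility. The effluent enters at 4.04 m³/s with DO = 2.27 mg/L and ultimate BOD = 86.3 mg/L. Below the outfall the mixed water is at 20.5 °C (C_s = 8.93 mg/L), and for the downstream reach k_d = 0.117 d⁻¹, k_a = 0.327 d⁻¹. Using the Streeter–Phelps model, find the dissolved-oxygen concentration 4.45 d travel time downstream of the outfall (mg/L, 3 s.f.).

Mixed DO = (20.9×7.65 + 4.04×2.27)/(20.9+4.04) = 169.1/24.94 = 6.779 mg/L.
Mixed L₀ = (20.9×2.45 + 4.04×86.3)/(24.94) = 399.9/24.94 = 16.03 mg/L.
Initial deficit D₀ = C_s − DO₀ = 8.93 − 6.779 = 2.151 mg/L.
D(4.45) = [0.117×16.03/(0.327−0.117)](e^(−0.117×4.45) − e^(−0.327×4.45)) + 2.151 e^(−0.327×4.45)
= 8.933 × (0.5941 − 0.2334) + 2.151 × 0.2334 = 3.725 mg/L.
DO = 8.93 − 3.725 = 5.205 mg/L.

DO ≈ 5.21 mg/L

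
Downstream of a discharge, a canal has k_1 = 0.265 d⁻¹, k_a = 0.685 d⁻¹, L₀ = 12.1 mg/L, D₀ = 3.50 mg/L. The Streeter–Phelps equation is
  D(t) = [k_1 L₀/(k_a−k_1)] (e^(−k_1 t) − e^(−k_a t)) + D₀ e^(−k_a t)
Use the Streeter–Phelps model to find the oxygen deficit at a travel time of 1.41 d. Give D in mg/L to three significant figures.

k_1 L₀/(k_a−k_1) = 0.265×12.1/(0.685−0.265) = 3.207/0.4200 = 7.635 mg/L.
e^(−k_1 t) = e^(−0.265×1.410) = 0.6882; e^(−k_a t) = e^(−0.685×1.410) = 0.3807.
D = 7.635 × (0.6882 − 0.3807) + 3.50 × 0.3807 = 2.348 + 1.332 = 3.680 mg/L.

D ≈ 3.68 mg/L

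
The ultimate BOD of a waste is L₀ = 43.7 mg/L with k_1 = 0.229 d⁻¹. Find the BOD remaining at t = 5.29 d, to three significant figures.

L ≈ 13.0 mg/L

L_t = L₀ e^(−k_1 t) = 43.7 × e^(−0.229×5.29) = 43.7 × 0.2978 = 13.01 mg/L.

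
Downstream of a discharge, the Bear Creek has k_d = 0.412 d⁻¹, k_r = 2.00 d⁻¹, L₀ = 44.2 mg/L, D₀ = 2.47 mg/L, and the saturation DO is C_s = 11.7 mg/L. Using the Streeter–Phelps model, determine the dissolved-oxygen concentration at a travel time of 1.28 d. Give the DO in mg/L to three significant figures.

DO ≈ 5.63 mg/L

k_d L₀/(k_r−k_d) = 0.412×44.2/(2.00−0.412) = 18.21/1.588 = 11.47 mg/L.
e^(−k_d t) = e^(−0.412×1.280) = 0.5902; e^(−k_r t) = e^(−2.00×1.280) = 0.07730.
D = 11.47 × (0.5902 − 0.07730) + 2.47 × 0.07730 = 5.881 + 0.1909 = 6.072 mg/L.
DO = C_s − D = 11.7 − 6.072 = 5.628 mg/L.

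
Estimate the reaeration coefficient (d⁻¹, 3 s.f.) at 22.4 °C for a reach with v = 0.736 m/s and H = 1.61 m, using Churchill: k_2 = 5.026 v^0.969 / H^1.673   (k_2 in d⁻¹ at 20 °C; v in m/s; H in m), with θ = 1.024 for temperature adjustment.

k_2(20) = 5.026 × 0.736^0.969 / 1.61^1.673 = 5.026 × 0.7430 / 2.218 = 1.683 d⁻¹.
k_2(22.4) = 1.683 × 1.024^(22.4−20) = 1.683 × 1.059 = 1.782 d⁻¹.

k_2 ≈ 1.78 d⁻¹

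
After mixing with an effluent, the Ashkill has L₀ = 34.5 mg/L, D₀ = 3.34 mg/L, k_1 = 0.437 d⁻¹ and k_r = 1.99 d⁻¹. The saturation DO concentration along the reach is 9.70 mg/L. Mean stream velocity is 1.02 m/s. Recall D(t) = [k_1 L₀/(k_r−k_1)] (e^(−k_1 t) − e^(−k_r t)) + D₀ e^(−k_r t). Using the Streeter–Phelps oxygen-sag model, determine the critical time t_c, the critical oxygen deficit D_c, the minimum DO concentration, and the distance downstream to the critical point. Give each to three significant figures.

With k_r/k_1 = 4.554 and 1 − D₀(k_r−k_1)/(k_1 L₀) = 0.6560,
t_c = ln(4.554 × 0.6560) / (1.99 − 0.437) = ln(2.987) / 1.553 = 1.094/1.553 = 0.7046 d.
L(t_c) = L₀ e^(−k_1 t_c) = 34.5 × 0.7350 = 25.36 mg/L, and at the critical point k_r D_c = k_1 L, so D_c = (0.437/1.99) × 25.36 = 5.568 mg/L.
Minimum DO = C_s − D_c = 9.70 − 5.568 = 4.132 mg/L.
x_c = v t_c = 1.02 m/s × 0.7046 d × 86400 s/d = 62100 m ≈ 62.1 km.

t_c ≈ 0.705 d; D_c ≈ 5.57 mg/L; min DO ≈ 4.13 mg/L; x_c ≈ 62.1 km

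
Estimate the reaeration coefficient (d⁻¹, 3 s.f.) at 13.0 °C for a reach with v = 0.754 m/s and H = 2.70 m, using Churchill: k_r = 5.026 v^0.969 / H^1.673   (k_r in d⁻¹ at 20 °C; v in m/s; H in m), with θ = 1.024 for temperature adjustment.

k_r ≈ 0.615 d⁻¹

k_r(20) = 5.026 × 0.754^0.969 / 2.70^1.673 = 5.026 × 0.7606 / 5.268 = 0.7256 d⁻¹.
k_r(13.0) = 0.7256 × 1.024^(13.0−20) = 0.7256 × 0.8470 = 0.6146 d⁻¹.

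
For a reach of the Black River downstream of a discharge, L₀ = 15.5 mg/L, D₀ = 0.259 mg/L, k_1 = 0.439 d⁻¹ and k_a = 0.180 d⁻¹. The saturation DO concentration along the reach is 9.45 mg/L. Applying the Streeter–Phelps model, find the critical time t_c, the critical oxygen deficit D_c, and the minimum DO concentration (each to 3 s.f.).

t_c ≈ 3.40 d; D_c ≈ 8.48 mg/L; min DO ≈ 0.969 mg/L

At the critical point dD/dt = 0, so k_1 L₀ e^(−k_1 t) = k_a D. Substituting D(t) from the Streeter–Phelps equation and solving for t gives
t_c = ln[(k_a/k_1)(1 − D₀(k_a−k_1)/(k_1 L₀))] / (k_a−k_1).
Here k_a−k_1 = -0.2590 d⁻¹ and 1 − D₀(k_a−k_1)/(k_1 L₀) = 1 − 0.259×-0.2590/(0.439×15.5) = 1.010, so
t_c = ln(0.4100 × 1.010) / -0.2590 = -0.8817 / -0.2590 = 3.404 d.
D_c = (k_1/k_a) L₀ e^(−k_1 t_c) = (0.439/0.180) × 15.5 × e^(−0.439×3.404) = 2.439 × 15.5 × 0.2244 = 8.481 mg/L.
Minimum DO = C_s − D_c = 9.45 − 8.481 = 0.9687 mg/L.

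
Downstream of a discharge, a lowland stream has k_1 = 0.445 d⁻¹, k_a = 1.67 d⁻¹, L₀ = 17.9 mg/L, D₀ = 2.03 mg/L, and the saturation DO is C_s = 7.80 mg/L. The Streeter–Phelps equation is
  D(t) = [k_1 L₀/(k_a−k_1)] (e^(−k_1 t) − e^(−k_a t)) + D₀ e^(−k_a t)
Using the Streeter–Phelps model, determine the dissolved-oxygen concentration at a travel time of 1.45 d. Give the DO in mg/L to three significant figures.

DO ≈ 4.79 mg/L

k_1 L₀/(k_a−k_1) = 0.445×17.9/(1.67−0.445) = 7.965/1.225 = 6.502 mg/L.
e^(−k_1 t) = e^(−0.445×1.450) = 0.5245; e^(−k_a t) = e^(−1.67×1.450) = 0.08879.
D = 6.502 × (0.5245 − 0.08879) + 2.03 × 0.08879 = 2.833 + 0.1802 = 3.014 mg/L.
DO = C_s − D = 7.80 − 3.014 = 4.786 mg/L.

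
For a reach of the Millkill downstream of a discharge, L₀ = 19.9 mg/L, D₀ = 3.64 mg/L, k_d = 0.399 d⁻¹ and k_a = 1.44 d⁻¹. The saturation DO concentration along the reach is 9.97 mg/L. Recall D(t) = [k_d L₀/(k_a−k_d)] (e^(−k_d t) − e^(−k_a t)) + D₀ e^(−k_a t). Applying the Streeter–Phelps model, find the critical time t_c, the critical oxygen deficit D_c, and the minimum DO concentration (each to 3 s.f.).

t_c = [1/(k_a−k_d)] ln[(k_a/k_d)(1 − D₀(k_a−k_d)/(k_d L₀))]
= [1/(1.44−0.399)] ln[(1.44/0.399)(1 − 3.64×1.041/(0.399×19.9))]
= (1/1.041) ln[3.609 × 0.5228] = 0.9606 × ln(1.887) = 0.9606 × 0.6348 = 0.6098 d.
D_c = (k_d/k_a) L₀ e^(−k_d t_c) = (0.399/1.44) × 19.9 × e^(−0.399×0.6098) = 0.2771 × 19.9 × 0.7840 = 4.323 mg/L.
Minimum DO = C_s − D_c = 9.97 − 4.323 = 5.647 mg/L.

t_c ≈ 0.610 d; D_c ≈ 4.32 mg/L; min DO ≈ 5.65 mg/L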